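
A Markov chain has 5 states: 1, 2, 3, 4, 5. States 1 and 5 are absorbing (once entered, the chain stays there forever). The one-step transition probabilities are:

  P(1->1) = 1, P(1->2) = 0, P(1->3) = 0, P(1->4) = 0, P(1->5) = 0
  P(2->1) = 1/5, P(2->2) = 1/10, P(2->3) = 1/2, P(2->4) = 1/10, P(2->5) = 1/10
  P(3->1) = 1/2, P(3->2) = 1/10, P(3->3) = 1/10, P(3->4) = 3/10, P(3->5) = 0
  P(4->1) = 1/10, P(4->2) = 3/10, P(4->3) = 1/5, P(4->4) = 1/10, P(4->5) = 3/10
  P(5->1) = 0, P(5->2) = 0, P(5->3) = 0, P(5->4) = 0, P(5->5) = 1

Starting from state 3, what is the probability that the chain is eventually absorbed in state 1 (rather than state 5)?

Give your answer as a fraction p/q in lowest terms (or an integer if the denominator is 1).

Answer: 227/278

Derivation:
Let a_i = P(absorbed in 1 | start in state i).
Boundary conditions: a_1 = 1, a_5 = 0.
For each transient state i, a_i = sum_j P(i->j) * a_j:
  a_2 = 1/5*a_1 + 1/10*a_2 + 1/2*a_3 + 1/10*a_4 + 1/10*a_5
  a_3 = 1/2*a_1 + 1/10*a_2 + 1/10*a_3 + 3/10*a_4 + 0*a_5
  a_4 = 1/10*a_1 + 3/10*a_2 + 1/5*a_3 + 1/10*a_4 + 3/10*a_5

Substituting a_1 = 1 and a_5 = 0, rearrange to (I - Q) a = r where r[i] = P(i -> 1):
  [9/10, -1/2, -1/10] . (a_2, a_3, a_4) = 1/5
  [-1/10, 9/10, -3/10] . (a_2, a_3, a_4) = 1/2
  [-3/10, -1/5, 9/10] . (a_2, a_3, a_4) = 1/10

Solving yields:
  a_2 = 409/556
  a_3 = 227/278
  a_4 = 299/556

Starting state is 3, so the absorption probability is a_3 = 227/278.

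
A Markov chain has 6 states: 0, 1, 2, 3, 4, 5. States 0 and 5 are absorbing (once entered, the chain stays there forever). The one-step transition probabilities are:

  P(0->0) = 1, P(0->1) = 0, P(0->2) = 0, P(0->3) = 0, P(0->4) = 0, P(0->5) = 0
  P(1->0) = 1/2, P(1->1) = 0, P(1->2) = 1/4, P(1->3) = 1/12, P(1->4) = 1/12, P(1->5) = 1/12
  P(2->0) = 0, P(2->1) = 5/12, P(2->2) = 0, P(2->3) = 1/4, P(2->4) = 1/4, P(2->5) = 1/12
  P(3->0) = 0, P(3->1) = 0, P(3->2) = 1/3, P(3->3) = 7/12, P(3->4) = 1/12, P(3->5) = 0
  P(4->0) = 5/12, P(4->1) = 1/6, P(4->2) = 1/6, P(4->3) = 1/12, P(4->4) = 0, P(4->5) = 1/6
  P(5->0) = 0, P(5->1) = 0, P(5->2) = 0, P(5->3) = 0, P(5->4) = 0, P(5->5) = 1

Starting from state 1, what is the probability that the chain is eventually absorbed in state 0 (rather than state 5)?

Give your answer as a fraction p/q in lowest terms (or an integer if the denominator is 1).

Answer: 3726/4735

Derivation:
Let a_i = P(absorbed in 0 | start in state i).
Boundary conditions: a_0 = 1, a_5 = 0.
For each transient state i, a_i = sum_j P(i->j) * a_j:
  a_1 = 1/2*a_0 + 0*a_1 + 1/4*a_2 + 1/12*a_3 + 1/12*a_4 + 1/12*a_5
  a_2 = 0*a_0 + 5/12*a_1 + 0*a_2 + 1/4*a_3 + 1/4*a_4 + 1/12*a_5
  a_3 = 0*a_0 + 0*a_1 + 1/3*a_2 + 7/12*a_3 + 1/12*a_4 + 0*a_5
  a_4 = 5/12*a_0 + 1/6*a_1 + 1/6*a_2 + 1/12*a_3 + 0*a_4 + 1/6*a_5

Substituting a_0 = 1 and a_5 = 0, rearrange to (I - Q) a = r where r[i] = P(i -> 0):
  [1, -1/4, -1/12, -1/12] . (a_1, a_2, a_3, a_4) = 1/2
  [-5/12, 1, -1/4, -1/4] . (a_1, a_2, a_3, a_4) = 0
  [0, -1/3, 5/12, -1/12] . (a_1, a_2, a_3, a_4) = 0
  [-1/6, -1/6, -1/12, 1] . (a_1, a_2, a_3, a_4) = 5/12

Solving yields:
  a_1 = 3726/4735
  a_2 = 3216/4735
  a_3 = 3253/4735
  a_4 = 3401/4735

Starting state is 1, so the absorption probability is a_1 = 3726/4735.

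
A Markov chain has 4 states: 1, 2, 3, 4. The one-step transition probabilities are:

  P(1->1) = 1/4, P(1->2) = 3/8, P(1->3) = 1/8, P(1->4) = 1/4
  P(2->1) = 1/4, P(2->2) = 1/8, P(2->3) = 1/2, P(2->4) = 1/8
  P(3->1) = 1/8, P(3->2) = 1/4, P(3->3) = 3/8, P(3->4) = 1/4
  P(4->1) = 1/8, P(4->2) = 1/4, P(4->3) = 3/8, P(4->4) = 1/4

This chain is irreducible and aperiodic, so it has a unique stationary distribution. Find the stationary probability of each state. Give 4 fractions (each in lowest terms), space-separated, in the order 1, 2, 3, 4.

The stationary distribution satisfies pi = pi * P, i.e.:
  pi_1 = 1/4*pi_1 + 1/4*pi_2 + 1/8*pi_3 + 1/8*pi_4
  pi_2 = 3/8*pi_1 + 1/8*pi_2 + 1/4*pi_3 + 1/4*pi_4
  pi_3 = 1/8*pi_1 + 1/2*pi_2 + 3/8*pi_3 + 3/8*pi_4
  pi_4 = 1/4*pi_1 + 1/8*pi_2 + 1/4*pi_3 + 1/4*pi_4
with normalization: pi_1 + pi_2 + pi_3 + pi_4 = 1.

Using the first 3 balance equations plus normalization, the linear system A*pi = b is:
  [-3/4, 1/4, 1/8, 1/8] . pi = 0
  [3/8, -7/8, 1/4, 1/4] . pi = 0
  [1/8, 1/2, -5/8, 3/8] . pi = 0
  [1, 1, 1, 1] . pi = 1

Solving yields:
  pi_1 = 11/62
  pi_2 = 15/62
  pi_3 = 179/496
  pi_4 = 109/496

Verification (pi * P):
  11/62*1/4 + 15/62*1/4 + 179/496*1/8 + 109/496*1/8 = 11/62 = pi_1  (ok)
  11/62*3/8 + 15/62*1/8 + 179/496*1/4 + 109/496*1/4 = 15/62 = pi_2  (ok)
  11/62*1/8 + 15/62*1/2 + 179/496*3/8 + 109/496*3/8 = 179/496 = pi_3  (ok)
  11/62*1/4 + 15/62*1/8 + 179/496*1/4 + 109/496*1/4 = 109/496 = pi_4  (ok)

Answer: 11/62 15/62 179/496 109/496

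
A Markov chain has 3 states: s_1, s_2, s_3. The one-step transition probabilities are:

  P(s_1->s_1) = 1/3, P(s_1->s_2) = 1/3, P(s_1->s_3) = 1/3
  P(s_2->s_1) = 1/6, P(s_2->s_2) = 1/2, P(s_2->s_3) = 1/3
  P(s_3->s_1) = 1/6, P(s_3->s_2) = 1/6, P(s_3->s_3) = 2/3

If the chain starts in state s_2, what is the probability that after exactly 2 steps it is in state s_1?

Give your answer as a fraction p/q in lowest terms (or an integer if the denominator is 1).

Computing P^2 by repeated multiplication:
P^1 =
  s_1: [1/3, 1/3, 1/3]
  s_2: [1/6, 1/2, 1/3]
  s_3: [1/6, 1/6, 2/3]
P^2 =
  s_1: [2/9, 1/3, 4/9]
  s_2: [7/36, 13/36, 4/9]
  s_3: [7/36, 1/4, 5/9]

(P^2)[s_2 -> s_1] = 7/36

Answer: 7/36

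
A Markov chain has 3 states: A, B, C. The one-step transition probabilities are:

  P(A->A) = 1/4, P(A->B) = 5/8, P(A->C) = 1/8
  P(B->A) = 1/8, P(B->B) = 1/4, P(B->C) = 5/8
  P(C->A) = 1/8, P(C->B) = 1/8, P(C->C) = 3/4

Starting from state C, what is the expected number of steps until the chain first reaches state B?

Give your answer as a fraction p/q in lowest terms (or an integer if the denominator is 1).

Answer: 56/11

Derivation:
Let h_i = expected steps to first reach B from state i.
Boundary: h_B = 0.
First-step equations for the other states:
  h_A = 1 + 1/4*h_A + 5/8*h_B + 1/8*h_C
  h_C = 1 + 1/8*h_A + 1/8*h_B + 3/4*h_C

Substituting h_B = 0 and rearranging gives the linear system (I - Q) h = 1:
  [3/4, -1/8] . (h_A, h_C) = 1
  [-1/8, 1/4] . (h_A, h_C) = 1

Solving yields:
  h_A = 24/11
  h_C = 56/11

Starting state is C, so the expected hitting time is h_C = 56/11.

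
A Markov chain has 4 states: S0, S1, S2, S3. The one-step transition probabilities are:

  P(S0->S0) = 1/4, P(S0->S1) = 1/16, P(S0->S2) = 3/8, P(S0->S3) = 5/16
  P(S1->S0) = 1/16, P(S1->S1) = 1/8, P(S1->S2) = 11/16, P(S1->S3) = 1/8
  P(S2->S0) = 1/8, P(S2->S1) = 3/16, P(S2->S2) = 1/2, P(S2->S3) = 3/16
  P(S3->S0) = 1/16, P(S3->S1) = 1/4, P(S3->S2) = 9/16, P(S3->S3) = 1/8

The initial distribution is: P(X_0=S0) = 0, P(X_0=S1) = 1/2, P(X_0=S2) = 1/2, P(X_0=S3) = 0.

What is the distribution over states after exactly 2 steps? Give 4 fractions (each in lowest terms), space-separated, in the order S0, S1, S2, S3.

Propagating the distribution step by step (d_{t+1} = d_t * P):
d_0 = (S0=0, S1=1/2, S2=1/2, S3=0)
  d_1[S0] = 0*1/4 + 1/2*1/16 + 1/2*1/8 + 0*1/16 = 3/32
  d_1[S1] = 0*1/16 + 1/2*1/8 + 1/2*3/16 + 0*1/4 = 5/32
  d_1[S2] = 0*3/8 + 1/2*11/16 + 1/2*1/2 + 0*9/16 = 19/32
  d_1[S3] = 0*5/16 + 1/2*1/8 + 1/2*3/16 + 0*1/8 = 5/32
d_1 = (S0=3/32, S1=5/32, S2=19/32, S3=5/32)
  d_2[S0] = 3/32*1/4 + 5/32*1/16 + 19/32*1/8 + 5/32*1/16 = 15/128
  d_2[S1] = 3/32*1/16 + 5/32*1/8 + 19/32*3/16 + 5/32*1/4 = 45/256
  d_2[S2] = 3/32*3/8 + 5/32*11/16 + 19/32*1/2 + 5/32*9/16 = 135/256
  d_2[S3] = 3/32*5/16 + 5/32*1/8 + 19/32*3/16 + 5/32*1/8 = 23/128
d_2 = (S0=15/128, S1=45/256, S2=135/256, S3=23/128)

Answer: 15/128 45/256 135/256 23/128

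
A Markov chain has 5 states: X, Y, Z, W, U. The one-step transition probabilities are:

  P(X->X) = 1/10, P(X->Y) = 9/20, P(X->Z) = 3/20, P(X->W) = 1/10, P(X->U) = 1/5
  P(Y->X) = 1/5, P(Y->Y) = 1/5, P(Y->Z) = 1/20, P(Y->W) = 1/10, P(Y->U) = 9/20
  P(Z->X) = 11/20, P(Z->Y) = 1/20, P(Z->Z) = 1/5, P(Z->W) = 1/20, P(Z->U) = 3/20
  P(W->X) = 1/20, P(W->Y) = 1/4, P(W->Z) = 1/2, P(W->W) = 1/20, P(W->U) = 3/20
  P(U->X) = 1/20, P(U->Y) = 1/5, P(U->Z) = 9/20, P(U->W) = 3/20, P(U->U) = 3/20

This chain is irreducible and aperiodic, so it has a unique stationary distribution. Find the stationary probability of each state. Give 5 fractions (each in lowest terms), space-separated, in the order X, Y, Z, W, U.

Answer: 8079/37639 8364/37639 9077/37639 3560/37639 8559/37639

Derivation:
The stationary distribution satisfies pi = pi * P, i.e.:
  pi_X = 1/10*pi_X + 1/5*pi_Y + 11/20*pi_Z + 1/20*pi_W + 1/20*pi_U
  pi_Y = 9/20*pi_X + 1/5*pi_Y + 1/20*pi_Z + 1/4*pi_W + 1/5*pi_U
  pi_Z = 3/20*pi_X + 1/20*pi_Y + 1/5*pi_Z + 1/2*pi_W + 9/20*pi_U
  pi_W = 1/10*pi_X + 1/10*pi_Y + 1/20*pi_Z + 1/20*pi_W + 3/20*pi_U
  pi_U = 1/5*pi_X + 9/20*pi_Y + 3/20*pi_Z + 3/20*pi_W + 3/20*pi_U
with normalization: pi_X + pi_Y + pi_Z + pi_W + pi_U = 1.

Using the first 4 balance equations plus normalization, the linear system A*pi = b is:
  [-9/10, 1/5, 11/20, 1/20, 1/20] . pi = 0
  [9/20, -4/5, 1/20, 1/4, 1/5] . pi = 0
  [3/20, 1/20, -4/5, 1/2, 9/20] . pi = 0
  [1/10, 1/10, 1/20, -19/20, 3/20] . pi = 0
  [1, 1, 1, 1, 1] . pi = 1

Solving yields:
  pi_X = 8079/37639
  pi_Y = 8364/37639
  pi_Z = 9077/37639
  pi_W = 3560/37639
  pi_U = 8559/37639

Verification (pi * P):
  8079/37639*1/10 + 8364/37639*1/5 + 9077/37639*11/20 + 3560/37639*1/20 + 8559/37639*1/20 = 8079/37639 = pi_X  (ok)
  8079/37639*9/20 + 8364/37639*1/5 + 9077/37639*1/20 + 3560/37639*1/4 + 8559/37639*1/5 = 8364/37639 = pi_Y  (ok)
  8079/37639*3/20 + 8364/37639*1/20 + 9077/37639*1/5 + 3560/37639*1/2 + 8559/37639*9/20 = 9077/37639 = pi_Z  (ok)
  8079/37639*1/10 + 8364/37639*1/10 + 9077/37639*1/20 + 3560/37639*1/20 + 8559/37639*3/20 = 3560/37639 = pi_W  (ok)
  8079/37639*1/5 + 8364/37639*9/20 + 9077/37639*3/20 + 3560/37639*3/20 + 8559/37639*3/20 = 8559/37639 = pi_U  (ok)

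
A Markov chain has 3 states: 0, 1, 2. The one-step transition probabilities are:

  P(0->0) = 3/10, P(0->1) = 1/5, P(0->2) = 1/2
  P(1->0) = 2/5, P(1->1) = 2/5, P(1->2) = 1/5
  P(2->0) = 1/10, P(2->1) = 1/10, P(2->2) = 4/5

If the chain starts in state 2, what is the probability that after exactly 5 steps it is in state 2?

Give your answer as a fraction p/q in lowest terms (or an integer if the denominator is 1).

Answer: 64697/100000

Derivation:
Computing P^5 by repeated multiplication:
P^1 =
  0: [3/10, 1/5, 1/2]
  1: [2/5, 2/5, 1/5]
  2: [1/10, 1/10, 4/5]
P^2 =
  0: [11/50, 19/100, 59/100]
  1: [3/10, 13/50, 11/25]
  2: [3/20, 7/50, 71/100]
P^3 =
  0: [201/1000, 179/1000, 31/50]
  1: [119/500, 26/125, 277/500]
  2: [43/250, 157/1000, 671/1000]
P^4 =
  0: [1939/10000, 869/5000, 6323/10000]
  1: [21/100, 931/5000, 3019/5000]
  2: [363/2000, 1643/10000, 3271/5000]
P^5 =
  0: [4773/25000, 17153/100000, 12751/20000]
  1: [9893/50000, 8843/50000, 1954/3125]
  2: [18559/100000, 2093/12500, 64697/100000]

(P^5)[2 -> 2] = 64697/100000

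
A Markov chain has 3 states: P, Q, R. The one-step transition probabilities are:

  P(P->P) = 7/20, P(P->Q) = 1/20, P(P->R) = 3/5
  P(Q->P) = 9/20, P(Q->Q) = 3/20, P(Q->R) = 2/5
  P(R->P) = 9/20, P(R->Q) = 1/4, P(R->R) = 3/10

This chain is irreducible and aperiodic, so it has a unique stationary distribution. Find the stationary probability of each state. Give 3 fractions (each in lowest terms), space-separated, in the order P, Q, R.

Answer: 9/22 37/242 53/121

Derivation:
The stationary distribution satisfies pi = pi * P, i.e.:
  pi_P = 7/20*pi_P + 9/20*pi_Q + 9/20*pi_R
  pi_Q = 1/20*pi_P + 3/20*pi_Q + 1/4*pi_R
  pi_R = 3/5*pi_P + 2/5*pi_Q + 3/10*pi_R
with normalization: pi_P + pi_Q + pi_R = 1.

Using the first 2 balance equations plus normalization, the linear system A*pi = b is:
  [-13/20, 9/20, 9/20] . pi = 0
  [1/20, -17/20, 1/4] . pi = 0
  [1, 1, 1] . pi = 1

Solving yields:
  pi_P = 9/22
  pi_Q = 37/242
  pi_R = 53/121

Verification (pi * P):
  9/22*7/20 + 37/242*9/20 + 53/121*9/20 = 9/22 = pi_P  (ok)
  9/22*1/20 + 37/242*3/20 + 53/121*1/4 = 37/242 = pi_Q  (ok)
  9/22*3/5 + 37/242*2/5 + 53/121*3/10 = 53/121 = pi_R  (ok)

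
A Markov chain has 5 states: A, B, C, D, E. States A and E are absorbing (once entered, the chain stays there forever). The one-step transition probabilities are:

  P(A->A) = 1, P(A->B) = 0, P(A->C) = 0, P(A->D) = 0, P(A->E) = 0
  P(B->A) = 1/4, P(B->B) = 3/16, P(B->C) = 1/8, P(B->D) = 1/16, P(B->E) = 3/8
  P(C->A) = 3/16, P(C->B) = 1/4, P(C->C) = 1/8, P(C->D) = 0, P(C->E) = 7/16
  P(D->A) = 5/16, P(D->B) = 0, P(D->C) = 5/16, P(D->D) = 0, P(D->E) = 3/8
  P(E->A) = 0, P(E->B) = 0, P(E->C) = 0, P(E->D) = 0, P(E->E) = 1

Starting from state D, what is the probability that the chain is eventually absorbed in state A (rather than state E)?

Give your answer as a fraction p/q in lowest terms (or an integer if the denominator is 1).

Let a_i = P(absorbed in A | start in state i).
Boundary conditions: a_A = 1, a_E = 0.
For each transient state i, a_i = sum_j P(i->j) * a_j:
  a_B = 1/4*a_A + 3/16*a_B + 1/8*a_C + 1/16*a_D + 3/8*a_E
  a_C = 3/16*a_A + 1/4*a_B + 1/8*a_C + 0*a_D + 7/16*a_E
  a_D = 5/16*a_A + 0*a_B + 5/16*a_C + 0*a_D + 3/8*a_E

Substituting a_A = 1 and a_E = 0, rearrange to (I - Q) a = r where r[i] = P(i -> A):
  [13/16, -1/8, -1/16] . (a_B, a_C, a_D) = 1/4
  [-1/4, 7/8, 0] . (a_B, a_C, a_D) = 3/16
  [0, -5/16, 1] . (a_B, a_C, a_D) = 5/16

Solving yields:
  a_B = 1077/2764
  a_C = 225/691
  a_D = 1145/2764

Starting state is D, so the absorption probability is a_D = 1145/2764.

Answer: 1145/2764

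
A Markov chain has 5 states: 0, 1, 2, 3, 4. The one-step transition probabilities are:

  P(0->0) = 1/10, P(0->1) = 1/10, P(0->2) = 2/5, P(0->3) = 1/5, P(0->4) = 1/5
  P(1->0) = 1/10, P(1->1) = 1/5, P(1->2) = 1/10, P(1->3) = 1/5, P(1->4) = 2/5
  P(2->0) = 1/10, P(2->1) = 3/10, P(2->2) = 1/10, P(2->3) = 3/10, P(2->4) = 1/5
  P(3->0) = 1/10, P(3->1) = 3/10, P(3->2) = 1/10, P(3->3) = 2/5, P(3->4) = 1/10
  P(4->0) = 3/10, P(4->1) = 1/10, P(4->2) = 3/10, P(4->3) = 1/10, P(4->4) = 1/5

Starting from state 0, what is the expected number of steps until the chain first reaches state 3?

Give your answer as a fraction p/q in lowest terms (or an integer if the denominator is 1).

Let h_i = expected steps to first reach 3 from state i.
Boundary: h_3 = 0.
First-step equations for the other states:
  h_0 = 1 + 1/10*h_0 + 1/10*h_1 + 2/5*h_2 + 1/5*h_3 + 1/5*h_4
  h_1 = 1 + 1/10*h_0 + 1/5*h_1 + 1/10*h_2 + 1/5*h_3 + 2/5*h_4
  h_2 = 1 + 1/10*h_0 + 3/10*h_1 + 1/10*h_2 + 3/10*h_3 + 1/5*h_4
  h_4 = 1 + 3/10*h_0 + 1/10*h_1 + 3/10*h_2 + 1/10*h_3 + 1/5*h_4

Substituting h_3 = 0 and rearranging gives the linear system (I - Q) h = 1:
  [9/10, -1/10, -2/5, -1/5] . (h_0, h_1, h_2, h_4) = 1
  [-1/10, 4/5, -1/10, -2/5] . (h_0, h_1, h_2, h_4) = 1
  [-1/10, -3/10, 9/10, -1/5] . (h_0, h_1, h_2, h_4) = 1
  [-3/10, -1/10, -3/10, 4/5] . (h_0, h_1, h_2, h_4) = 1

Solving yields:
  h_0 = 1234/249
  h_1 = 1292/249
  h_2 = 1148/249
  h_4 = 1366/249

Starting state is 0, so the expected hitting time is h_0 = 1234/249.

Answer: 1234/249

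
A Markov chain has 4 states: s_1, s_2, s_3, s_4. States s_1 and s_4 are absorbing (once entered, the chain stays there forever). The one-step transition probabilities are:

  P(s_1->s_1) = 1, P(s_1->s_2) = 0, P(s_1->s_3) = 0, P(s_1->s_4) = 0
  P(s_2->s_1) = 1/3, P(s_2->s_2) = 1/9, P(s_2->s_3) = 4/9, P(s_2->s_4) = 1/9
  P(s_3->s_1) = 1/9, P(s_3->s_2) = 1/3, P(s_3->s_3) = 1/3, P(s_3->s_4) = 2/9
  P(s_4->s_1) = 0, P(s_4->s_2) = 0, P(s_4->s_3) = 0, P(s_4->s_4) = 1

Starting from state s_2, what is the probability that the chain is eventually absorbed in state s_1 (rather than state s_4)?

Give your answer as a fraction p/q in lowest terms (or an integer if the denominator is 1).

Let a_i = P(absorbed in s_1 | start in state i).
Boundary conditions: a_s_1 = 1, a_s_4 = 0.
For each transient state i, a_i = sum_j P(i->j) * a_j:
  a_s_2 = 1/3*a_s_1 + 1/9*a_s_2 + 4/9*a_s_3 + 1/9*a_s_4
  a_s_3 = 1/9*a_s_1 + 1/3*a_s_2 + 1/3*a_s_3 + 2/9*a_s_4

Substituting a_s_1 = 1 and a_s_4 = 0, rearrange to (I - Q) a = r where r[i] = P(i -> s_1):
  [8/9, -4/9] . (a_s_2, a_s_3) = 1/3
  [-1/3, 2/3] . (a_s_2, a_s_3) = 1/9

Solving yields:
  a_s_2 = 11/18
  a_s_3 = 17/36

Starting state is s_2, so the absorption probability is a_s_2 = 11/18.

Answer: 11/18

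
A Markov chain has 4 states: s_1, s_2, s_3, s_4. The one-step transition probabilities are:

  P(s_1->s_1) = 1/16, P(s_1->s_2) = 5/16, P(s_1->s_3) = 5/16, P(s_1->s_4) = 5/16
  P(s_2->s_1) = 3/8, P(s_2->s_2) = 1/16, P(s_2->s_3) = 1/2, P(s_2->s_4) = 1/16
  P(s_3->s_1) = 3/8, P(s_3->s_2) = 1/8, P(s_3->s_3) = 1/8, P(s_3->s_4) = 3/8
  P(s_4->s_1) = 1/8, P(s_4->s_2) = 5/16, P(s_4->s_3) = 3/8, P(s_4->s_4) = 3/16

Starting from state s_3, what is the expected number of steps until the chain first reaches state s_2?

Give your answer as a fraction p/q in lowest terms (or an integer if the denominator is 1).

Answer: 316/71

Derivation:
Let h_i = expected steps to first reach s_2 from state i.
Boundary: h_s_2 = 0.
First-step equations for the other states:
  h_s_1 = 1 + 1/16*h_s_1 + 5/16*h_s_2 + 5/16*h_s_3 + 5/16*h_s_4
  h_s_3 = 1 + 3/8*h_s_1 + 1/8*h_s_2 + 1/8*h_s_3 + 3/8*h_s_4
  h_s_4 = 1 + 1/8*h_s_1 + 5/16*h_s_2 + 3/8*h_s_3 + 3/16*h_s_4

Substituting h_s_2 = 0 and rearranging gives the linear system (I - Q) h = 1:
  [15/16, -5/16, -5/16] . (h_s_1, h_s_3, h_s_4) = 1
  [-3/8, 7/8, -3/8] . (h_s_1, h_s_3, h_s_4) = 1
  [-1/8, -3/8, 13/16] . (h_s_1, h_s_3, h_s_4) = 1

Solving yields:
  h_s_1 = 1364/355
  h_s_3 = 316/71
  h_s_4 = 1376/355

Starting state is s_3, so the expected hitting time is h_s_3 = 316/71.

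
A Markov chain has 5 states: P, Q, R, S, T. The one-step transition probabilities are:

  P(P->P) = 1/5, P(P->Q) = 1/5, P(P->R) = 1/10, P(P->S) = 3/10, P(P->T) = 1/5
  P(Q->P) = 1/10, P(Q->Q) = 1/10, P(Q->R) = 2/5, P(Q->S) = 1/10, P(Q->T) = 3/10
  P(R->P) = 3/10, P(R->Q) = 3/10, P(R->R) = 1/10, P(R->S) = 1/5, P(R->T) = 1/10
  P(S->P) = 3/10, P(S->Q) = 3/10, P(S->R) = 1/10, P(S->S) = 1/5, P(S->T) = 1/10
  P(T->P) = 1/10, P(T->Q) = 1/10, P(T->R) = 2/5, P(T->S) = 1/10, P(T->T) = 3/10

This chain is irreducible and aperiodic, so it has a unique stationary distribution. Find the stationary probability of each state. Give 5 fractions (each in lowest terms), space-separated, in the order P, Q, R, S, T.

The stationary distribution satisfies pi = pi * P, i.e.:
  pi_P = 1/5*pi_P + 1/10*pi_Q + 3/10*pi_R + 3/10*pi_S + 1/10*pi_T
  pi_Q = 1/5*pi_P + 1/10*pi_Q + 3/10*pi_R + 3/10*pi_S + 1/10*pi_T
  pi_R = 1/10*pi_P + 2/5*pi_Q + 1/10*pi_R + 1/10*pi_S + 2/5*pi_T
  pi_S = 3/10*pi_P + 1/10*pi_Q + 1/5*pi_R + 1/5*pi_S + 1/10*pi_T
  pi_T = 1/5*pi_P + 3/10*pi_Q + 1/10*pi_R + 1/10*pi_S + 3/10*pi_T
with normalization: pi_P + pi_Q + pi_R + pi_S + pi_T = 1.

Using the first 4 balance equations plus normalization, the linear system A*pi = b is:
  [-4/5, 1/10, 3/10, 3/10, 1/10] . pi = 0
  [1/5, -9/10, 3/10, 3/10, 1/10] . pi = 0
  [1/10, 2/5, -9/10, 1/10, 2/5] . pi = 0
  [3/10, 1/10, 1/5, -4/5, 1/10] . pi = 0
  [1, 1, 1, 1, 1] . pi = 1

Solving yields:
  pi_P = 1/5
  pi_Q = 1/5
  pi_R = 11/50
  pi_S = 9/50
  pi_T = 1/5

Verification (pi * P):
  1/5*1/5 + 1/5*1/10 + 11/50*3/10 + 9/50*3/10 + 1/5*1/10 = 1/5 = pi_P  (ok)
  1/5*1/5 + 1/5*1/10 + 11/50*3/10 + 9/50*3/10 + 1/5*1/10 = 1/5 = pi_Q  (ok)
  1/5*1/10 + 1/5*2/5 + 11/50*1/10 + 9/50*1/10 + 1/5*2/5 = 11/50 = pi_R  (ok)
  1/5*3/10 + 1/5*1/10 + 11/50*1/5 + 9/50*1/5 + 1/5*1/10 = 9/50 = pi_S  (ok)
  1/5*1/5 + 1/5*3/10 + 11/50*1/10 + 9/50*1/10 + 1/5*3/10 = 1/5 = pi_T  (ok)

Answer: 1/5 1/5 11/50 9/50 1/5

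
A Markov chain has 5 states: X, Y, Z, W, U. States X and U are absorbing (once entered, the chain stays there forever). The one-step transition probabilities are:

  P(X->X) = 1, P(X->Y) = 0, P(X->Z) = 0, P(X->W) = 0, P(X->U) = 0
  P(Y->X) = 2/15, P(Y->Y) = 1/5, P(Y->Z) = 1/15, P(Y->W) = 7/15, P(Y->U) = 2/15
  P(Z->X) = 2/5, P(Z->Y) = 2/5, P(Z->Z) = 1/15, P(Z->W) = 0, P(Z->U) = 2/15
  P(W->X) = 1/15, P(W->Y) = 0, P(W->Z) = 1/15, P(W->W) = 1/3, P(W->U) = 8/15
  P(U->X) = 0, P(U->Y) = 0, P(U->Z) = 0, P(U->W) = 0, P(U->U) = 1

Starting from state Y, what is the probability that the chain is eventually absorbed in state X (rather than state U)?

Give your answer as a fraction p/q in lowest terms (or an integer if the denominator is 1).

Let a_i = P(absorbed in X | start in state i).
Boundary conditions: a_X = 1, a_U = 0.
For each transient state i, a_i = sum_j P(i->j) * a_j:
  a_Y = 2/15*a_X + 1/5*a_Y + 1/15*a_Z + 7/15*a_W + 2/15*a_U
  a_Z = 2/5*a_X + 2/5*a_Y + 1/15*a_Z + 0*a_W + 2/15*a_U
  a_W = 1/15*a_X + 0*a_Y + 1/15*a_Z + 1/3*a_W + 8/15*a_U

Substituting a_X = 1 and a_U = 0, rearrange to (I - Q) a = r where r[i] = P(i -> X):
  [4/5, -1/15, -7/15] . (a_Y, a_Z, a_W) = 2/15
  [-2/5, 14/15, 0] . (a_Y, a_Z, a_W) = 2/5
  [0, -1/15, 2/3] . (a_Y, a_Z, a_W) = 1/15

Solving yields:
  a_Y = 80/263
  a_Z = 147/263
  a_W = 41/263

Starting state is Y, so the absorption probability is a_Y = 80/263.

Answer: 80/263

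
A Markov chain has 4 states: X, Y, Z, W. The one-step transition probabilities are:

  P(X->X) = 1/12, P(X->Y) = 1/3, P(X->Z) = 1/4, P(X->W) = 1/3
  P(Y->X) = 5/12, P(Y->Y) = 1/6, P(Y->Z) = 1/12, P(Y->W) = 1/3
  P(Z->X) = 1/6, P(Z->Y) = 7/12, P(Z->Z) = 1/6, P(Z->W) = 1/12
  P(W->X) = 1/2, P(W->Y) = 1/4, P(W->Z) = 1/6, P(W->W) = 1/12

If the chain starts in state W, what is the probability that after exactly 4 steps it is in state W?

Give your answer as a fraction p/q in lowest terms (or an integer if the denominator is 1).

Computing P^4 by repeated multiplication:
P^1 =
  X: [1/12, 1/3, 1/4, 1/3]
  Y: [5/12, 1/6, 1/12, 1/3]
  Z: [1/6, 7/12, 1/6, 1/12]
  W: [1/2, 1/4, 1/6, 1/12]
P^2 =
  X: [17/48, 5/16, 7/48, 3/16]
  Y: [41/144, 43/144, 3/16, 11/48]
  Z: [47/144, 13/48, 19/144, 13/48]
  W: [31/144, 47/144, 3/16, 13/48]
P^3 =
  X: [5/18, 29/96, 49/288, 1/4]
  Y: [127/432, 269/864, 143/864, 11/48]
  Z: [257/864, 43/144, 37/216, 67/288]
  W: [277/864, 131/432, 17/108, 7/32]
P^4 =
  X: [1045/3456, 39/128, 569/3456, 263/1152]
  Y: [3073/10368, 3149/10368, 571/3456, 811/3456]
  Z: [3049/10368, 1061/3456, 1727/10368, 803/3456]
  W: [2993/10368, 3151/10368, 581/3456, 827/3456]

(P^4)[W -> W] = 827/3456

Answer: 827/3456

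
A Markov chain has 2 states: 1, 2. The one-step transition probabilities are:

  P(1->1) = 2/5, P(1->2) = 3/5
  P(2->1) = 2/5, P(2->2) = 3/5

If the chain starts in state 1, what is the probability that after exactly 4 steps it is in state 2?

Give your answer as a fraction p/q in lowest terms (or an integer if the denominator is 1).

Answer: 3/5

Derivation:
Computing P^4 by repeated multiplication:
P^1 =
  1: [2/5, 3/5]
  2: [2/5, 3/5]
P^2 =
  1: [2/5, 3/5]
  2: [2/5, 3/5]
P^3 =
  1: [2/5, 3/5]
  2: [2/5, 3/5]
P^4 =
  1: [2/5, 3/5]
  2: [2/5, 3/5]

(P^4)[1 -> 2] = 3/5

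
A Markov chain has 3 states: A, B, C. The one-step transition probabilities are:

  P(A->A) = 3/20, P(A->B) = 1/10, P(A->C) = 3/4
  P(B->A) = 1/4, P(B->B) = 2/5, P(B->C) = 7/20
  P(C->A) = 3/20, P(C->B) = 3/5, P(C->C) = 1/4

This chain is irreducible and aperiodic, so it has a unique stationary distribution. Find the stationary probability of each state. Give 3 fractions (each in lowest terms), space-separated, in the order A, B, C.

Answer: 24/125 21/50 97/250

Derivation:
The stationary distribution satisfies pi = pi * P, i.e.:
  pi_A = 3/20*pi_A + 1/4*pi_B + 3/20*pi_C
  pi_B = 1/10*pi_A + 2/5*pi_B + 3/5*pi_C
  pi_C = 3/4*pi_A + 7/20*pi_B + 1/4*pi_C
with normalization: pi_A + pi_B + pi_C = 1.

Using the first 2 balance equations plus normalization, the linear system A*pi = b is:
  [-17/20, 1/4, 3/20] . pi = 0
  [1/10, -3/5, 3/5] . pi = 0
  [1, 1, 1] . pi = 1

Solving yields:
  pi_A = 24/125
  pi_B = 21/50
  pi_C = 97/250

Verification (pi * P):
  24/125*3/20 + 21/50*1/4 + 97/250*3/20 = 24/125 = pi_A  (ok)
  24/125*1/10 + 21/50*2/5 + 97/250*3/5 = 21/50 = pi_B  (ok)
  24/125*3/4 + 21/50*7/20 + 97/250*1/4 = 97/250 = pi_C  (ok)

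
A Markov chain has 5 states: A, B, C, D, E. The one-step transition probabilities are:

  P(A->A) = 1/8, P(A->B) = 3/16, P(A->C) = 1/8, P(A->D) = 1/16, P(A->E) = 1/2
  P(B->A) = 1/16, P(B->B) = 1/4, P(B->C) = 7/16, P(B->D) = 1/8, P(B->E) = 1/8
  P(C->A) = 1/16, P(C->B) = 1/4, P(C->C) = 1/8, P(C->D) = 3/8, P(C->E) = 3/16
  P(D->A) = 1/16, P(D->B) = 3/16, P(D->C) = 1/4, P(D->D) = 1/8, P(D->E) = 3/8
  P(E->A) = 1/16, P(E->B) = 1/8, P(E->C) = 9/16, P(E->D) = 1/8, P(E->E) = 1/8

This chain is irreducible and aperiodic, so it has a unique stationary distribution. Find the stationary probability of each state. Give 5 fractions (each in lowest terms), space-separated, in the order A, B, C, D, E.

Answer: 1/15 5671/27520 3199/10320 2729/13760 18077/82560

Derivation:
The stationary distribution satisfies pi = pi * P, i.e.:
  pi_A = 1/8*pi_A + 1/16*pi_B + 1/16*pi_C + 1/16*pi_D + 1/16*pi_E
  pi_B = 3/16*pi_A + 1/4*pi_B + 1/4*pi_C + 3/16*pi_D + 1/8*pi_E
  pi_C = 1/8*pi_A + 7/16*pi_B + 1/8*pi_C + 1/4*pi_D + 9/16*pi_E
  pi_D = 1/16*pi_A + 1/8*pi_B + 3/8*pi_C + 1/8*pi_D + 1/8*pi_E
  pi_E = 1/2*pi_A + 1/8*pi_B + 3/16*pi_C + 3/8*pi_D + 1/8*pi_E
with normalization: pi_A + pi_B + pi_C + pi_D + pi_E = 1.

Using the first 4 balance equations plus normalization, the linear system A*pi = b is:
  [-7/8, 1/16, 1/16, 1/16, 1/16] . pi = 0
  [3/16, -3/4, 1/4, 3/16, 1/8] . pi = 0
  [1/8, 7/16, -7/8, 1/4, 9/16] . pi = 0
  [1/16, 1/8, 3/8, -7/8, 1/8] . pi = 0
  [1, 1, 1, 1, 1] . pi = 1

Solving yields:
  pi_A = 1/15
  pi_B = 5671/27520
  pi_C = 3199/10320
  pi_D = 2729/13760
  pi_E = 18077/82560

Verification (pi * P):
  1/15*1/8 + 5671/27520*1/16 + 3199/10320*1/16 + 2729/13760*1/16 + 18077/82560*1/16 = 1/15 = pi_A  (ok)
  1/15*3/16 + 5671/27520*1/4 + 3199/10320*1/4 + 2729/13760*3/16 + 18077/82560*1/8 = 5671/27520 = pi_B  (ok)
  1/15*1/8 + 5671/27520*7/16 + 3199/10320*1/8 + 2729/13760*1/4 + 18077/82560*9/16 = 3199/10320 = pi_C  (ok)
  1/15*1/16 + 5671/27520*1/8 + 3199/10320*3/8 + 2729/13760*1/8 + 18077/82560*1/8 = 2729/13760 = pi_D  (ok)
  1/15*1/2 + 5671/27520*1/8 + 3199/10320*3/16 + 2729/13760*3/8 + 18077/82560*1/8 = 18077/82560 = pi_E  (ok)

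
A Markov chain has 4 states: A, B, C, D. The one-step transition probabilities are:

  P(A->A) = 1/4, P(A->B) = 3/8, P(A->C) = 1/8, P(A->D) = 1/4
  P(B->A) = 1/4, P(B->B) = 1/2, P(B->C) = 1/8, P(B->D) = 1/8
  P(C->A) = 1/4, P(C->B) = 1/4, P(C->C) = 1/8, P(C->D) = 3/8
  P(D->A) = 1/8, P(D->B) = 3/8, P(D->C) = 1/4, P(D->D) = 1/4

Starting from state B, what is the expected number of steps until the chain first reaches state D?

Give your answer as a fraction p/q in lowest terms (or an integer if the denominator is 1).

Let h_i = expected steps to first reach D from state i.
Boundary: h_D = 0.
First-step equations for the other states:
  h_A = 1 + 1/4*h_A + 3/8*h_B + 1/8*h_C + 1/4*h_D
  h_B = 1 + 1/4*h_A + 1/2*h_B + 1/8*h_C + 1/8*h_D
  h_C = 1 + 1/4*h_A + 1/4*h_B + 1/8*h_C + 3/8*h_D

Substituting h_D = 0 and rearranging gives the linear system (I - Q) h = 1:
  [3/4, -3/8, -1/8] . (h_A, h_B, h_C) = 1
  [-1/4, 1/2, -1/8] . (h_A, h_B, h_C) = 1
  [-1/4, -1/4, 7/8] . (h_A, h_B, h_C) = 1

Solving yields:
  h_A = 14/3
  h_B = 16/3
  h_C = 4

Starting state is B, so the expected hitting time is h_B = 16/3.

Answer: 16/3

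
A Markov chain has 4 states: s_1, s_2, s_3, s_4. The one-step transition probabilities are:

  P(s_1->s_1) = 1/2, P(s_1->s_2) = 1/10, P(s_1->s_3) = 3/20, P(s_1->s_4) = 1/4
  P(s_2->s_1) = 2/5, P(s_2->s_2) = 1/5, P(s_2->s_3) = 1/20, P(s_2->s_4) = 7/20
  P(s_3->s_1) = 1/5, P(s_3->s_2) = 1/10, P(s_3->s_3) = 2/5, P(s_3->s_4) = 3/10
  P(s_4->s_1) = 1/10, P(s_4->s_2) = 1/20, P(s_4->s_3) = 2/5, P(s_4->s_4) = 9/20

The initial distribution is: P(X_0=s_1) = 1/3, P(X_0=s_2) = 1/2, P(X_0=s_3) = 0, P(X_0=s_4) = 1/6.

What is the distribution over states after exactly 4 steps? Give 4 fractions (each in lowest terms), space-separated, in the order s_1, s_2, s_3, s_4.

Propagating the distribution step by step (d_{t+1} = d_t * P):
d_0 = (s_1=1/3, s_2=1/2, s_3=0, s_4=1/6)
  d_1[s_1] = 1/3*1/2 + 1/2*2/5 + 0*1/5 + 1/6*1/10 = 23/60
  d_1[s_2] = 1/3*1/10 + 1/2*1/5 + 0*1/10 + 1/6*1/20 = 17/120
  d_1[s_3] = 1/3*3/20 + 1/2*1/20 + 0*2/5 + 1/6*2/5 = 17/120
  d_1[s_4] = 1/3*1/4 + 1/2*7/20 + 0*3/10 + 1/6*9/20 = 1/3
d_1 = (s_1=23/60, s_2=17/120, s_3=17/120, s_4=1/3)
  d_2[s_1] = 23/60*1/2 + 17/120*2/5 + 17/120*1/5 + 1/3*1/10 = 31/100
  d_2[s_2] = 23/60*1/10 + 17/120*1/5 + 17/120*1/10 + 1/3*1/20 = 39/400
  d_2[s_3] = 23/60*3/20 + 17/120*1/20 + 17/120*2/5 + 1/3*2/5 = 611/2400
  d_2[s_4] = 23/60*1/4 + 17/120*7/20 + 17/120*3/10 + 1/3*9/20 = 811/2400
d_2 = (s_1=31/100, s_2=39/400, s_3=611/2400, s_4=811/2400)
  d_3[s_1] = 31/100*1/2 + 39/400*2/5 + 611/2400*1/5 + 811/2400*1/10 = 6689/24000
  d_3[s_2] = 31/100*1/10 + 39/400*1/5 + 611/2400*1/10 + 811/2400*1/20 = 4457/48000
  d_3[s_3] = 31/100*3/20 + 39/400*1/20 + 611/2400*2/5 + 811/2400*2/5 = 2307/8000
  d_3[s_4] = 31/100*1/4 + 39/400*7/20 + 611/2400*3/10 + 811/2400*9/20 = 5441/16000
d_3 = (s_1=6689/24000, s_2=4457/48000, s_3=2307/8000, s_4=5441/16000)
  d_4[s_1] = 6689/24000*1/2 + 4457/48000*2/5 + 2307/8000*1/5 + 5441/16000*1/10 = 5149/19200
  d_4[s_2] = 6689/24000*1/10 + 4457/48000*1/5 + 2307/8000*1/10 + 5441/16000*1/20 = 88591/960000
  d_4[s_3] = 6689/24000*3/20 + 4457/48000*1/20 + 2307/8000*2/5 + 5441/16000*2/5 = 285911/960000
  d_4[s_4] = 6689/24000*1/4 + 4457/48000*7/20 + 2307/8000*3/10 + 5441/16000*9/20 = 20503/60000
d_4 = (s_1=5149/19200, s_2=88591/960000, s_3=285911/960000, s_4=20503/60000)

Answer: 5149/19200 88591/960000 285911/960000 20503/60000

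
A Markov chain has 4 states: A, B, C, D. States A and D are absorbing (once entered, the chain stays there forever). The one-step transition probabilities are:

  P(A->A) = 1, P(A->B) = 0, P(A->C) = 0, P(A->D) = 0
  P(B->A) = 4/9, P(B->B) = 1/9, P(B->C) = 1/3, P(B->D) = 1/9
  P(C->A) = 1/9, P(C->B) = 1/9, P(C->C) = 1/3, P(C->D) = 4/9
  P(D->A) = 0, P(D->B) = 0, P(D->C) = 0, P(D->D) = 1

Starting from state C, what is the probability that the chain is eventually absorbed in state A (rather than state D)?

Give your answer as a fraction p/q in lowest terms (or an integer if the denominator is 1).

Answer: 4/15

Derivation:
Let a_i = P(absorbed in A | start in state i).
Boundary conditions: a_A = 1, a_D = 0.
For each transient state i, a_i = sum_j P(i->j) * a_j:
  a_B = 4/9*a_A + 1/9*a_B + 1/3*a_C + 1/9*a_D
  a_C = 1/9*a_A + 1/9*a_B + 1/3*a_C + 4/9*a_D

Substituting a_A = 1 and a_D = 0, rearrange to (I - Q) a = r where r[i] = P(i -> A):
  [8/9, -1/3] . (a_B, a_C) = 4/9
  [-1/9, 2/3] . (a_B, a_C) = 1/9

Solving yields:
  a_B = 3/5
  a_C = 4/15

Starting state is C, so the absorption probability is a_C = 4/15.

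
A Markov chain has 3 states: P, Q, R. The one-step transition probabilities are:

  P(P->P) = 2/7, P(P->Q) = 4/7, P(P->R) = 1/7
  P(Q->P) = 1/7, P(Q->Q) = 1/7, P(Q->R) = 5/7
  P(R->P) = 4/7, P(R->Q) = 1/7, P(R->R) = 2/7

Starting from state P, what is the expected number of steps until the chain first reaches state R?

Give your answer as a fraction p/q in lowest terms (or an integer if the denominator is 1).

Let h_i = expected steps to first reach R from state i.
Boundary: h_R = 0.
First-step equations for the other states:
  h_P = 1 + 2/7*h_P + 4/7*h_Q + 1/7*h_R
  h_Q = 1 + 1/7*h_P + 1/7*h_Q + 5/7*h_R

Substituting h_R = 0 and rearranging gives the linear system (I - Q) h = 1:
  [5/7, -4/7] . (h_P, h_Q) = 1
  [-1/7, 6/7] . (h_P, h_Q) = 1

Solving yields:
  h_P = 35/13
  h_Q = 21/13

Starting state is P, so the expected hitting time is h_P = 35/13.

Answer: 35/13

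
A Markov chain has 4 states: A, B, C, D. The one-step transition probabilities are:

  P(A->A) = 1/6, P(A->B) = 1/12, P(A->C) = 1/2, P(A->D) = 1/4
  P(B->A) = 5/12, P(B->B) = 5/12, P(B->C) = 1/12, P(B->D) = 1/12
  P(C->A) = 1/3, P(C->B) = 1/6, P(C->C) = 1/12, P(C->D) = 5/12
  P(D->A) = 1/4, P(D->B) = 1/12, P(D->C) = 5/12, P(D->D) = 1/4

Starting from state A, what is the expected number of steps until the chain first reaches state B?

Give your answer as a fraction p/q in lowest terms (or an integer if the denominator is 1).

Answer: 2472/275

Derivation:
Let h_i = expected steps to first reach B from state i.
Boundary: h_B = 0.
First-step equations for the other states:
  h_A = 1 + 1/6*h_A + 1/12*h_B + 1/2*h_C + 1/4*h_D
  h_C = 1 + 1/3*h_A + 1/6*h_B + 1/12*h_C + 5/12*h_D
  h_D = 1 + 1/4*h_A + 1/12*h_B + 5/12*h_C + 1/4*h_D

Substituting h_B = 0 and rearranging gives the linear system (I - Q) h = 1:
  [5/6, -1/2, -1/4] . (h_A, h_C, h_D) = 1
  [-1/3, 11/12, -5/12] . (h_A, h_C, h_D) = 1
  [-1/4, -5/12, 3/4] . (h_A, h_C, h_D) = 1

Solving yields:
  h_A = 2472/275
  h_C = 2328/275
  h_D = 2484/275

Starting state is A, so the expected hitting time is h_A = 2472/275.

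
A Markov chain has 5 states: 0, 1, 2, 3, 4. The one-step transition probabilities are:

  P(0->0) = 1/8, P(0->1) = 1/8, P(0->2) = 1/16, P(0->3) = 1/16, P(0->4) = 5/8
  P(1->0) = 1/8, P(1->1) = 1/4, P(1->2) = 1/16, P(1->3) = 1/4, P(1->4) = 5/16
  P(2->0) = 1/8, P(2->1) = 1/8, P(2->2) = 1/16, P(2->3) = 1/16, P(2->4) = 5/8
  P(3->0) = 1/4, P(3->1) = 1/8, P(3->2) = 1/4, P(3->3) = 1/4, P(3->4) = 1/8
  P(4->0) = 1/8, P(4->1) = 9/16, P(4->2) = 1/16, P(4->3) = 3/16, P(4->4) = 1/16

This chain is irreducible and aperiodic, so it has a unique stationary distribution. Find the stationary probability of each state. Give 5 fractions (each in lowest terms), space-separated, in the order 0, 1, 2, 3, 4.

Answer: 1067/7196 512/1799 701/7196 335/1799 510/1799

Derivation:
The stationary distribution satisfies pi = pi * P, i.e.:
  pi_0 = 1/8*pi_0 + 1/8*pi_1 + 1/8*pi_2 + 1/4*pi_3 + 1/8*pi_4
  pi_1 = 1/8*pi_0 + 1/4*pi_1 + 1/8*pi_2 + 1/8*pi_3 + 9/16*pi_4
  pi_2 = 1/16*pi_0 + 1/16*pi_1 + 1/16*pi_2 + 1/4*pi_3 + 1/16*pi_4
  pi_3 = 1/16*pi_0 + 1/4*pi_1 + 1/16*pi_2 + 1/4*pi_3 + 3/16*pi_4
  pi_4 = 5/8*pi_0 + 5/16*pi_1 + 5/8*pi_2 + 1/8*pi_3 + 1/16*pi_4
with normalization: pi_0 + pi_1 + pi_2 + pi_3 + pi_4 = 1.

Using the first 4 balance equations plus normalization, the linear system A*pi = b is:
  [-7/8, 1/8, 1/8, 1/4, 1/8] . pi = 0
  [1/8, -3/4, 1/8, 1/8, 9/16] . pi = 0
  [1/16, 1/16, -15/16, 1/4, 1/16] . pi = 0
  [1/16, 1/4, 1/16, -3/4, 3/16] . pi = 0
  [1, 1, 1, 1, 1] . pi = 1

Solving yields:
  pi_0 = 1067/7196
  pi_1 = 512/1799
  pi_2 = 701/7196
  pi_3 = 335/1799
  pi_4 = 510/1799

Verification (pi * P):
  1067/7196*1/8 + 512/1799*1/8 + 701/7196*1/8 + 335/1799*1/4 + 510/1799*1/8 = 1067/7196 = pi_0  (ok)
  1067/7196*1/8 + 512/1799*1/4 + 701/7196*1/8 + 335/1799*1/8 + 510/1799*9/16 = 512/1799 = pi_1  (ok)
  1067/7196*1/16 + 512/1799*1/16 + 701/7196*1/16 + 335/1799*1/4 + 510/1799*1/16 = 701/7196 = pi_2  (ok)
  1067/7196*1/16 + 512/1799*1/4 + 701/7196*1/16 + 335/1799*1/4 + 510/1799*3/16 = 335/1799 = pi_3  (ok)
  1067/7196*5/8 + 512/1799*5/16 + 701/7196*5/8 + 335/1799*1/8 + 510/1799*1/16 = 510/1799 = pi_4  (ok)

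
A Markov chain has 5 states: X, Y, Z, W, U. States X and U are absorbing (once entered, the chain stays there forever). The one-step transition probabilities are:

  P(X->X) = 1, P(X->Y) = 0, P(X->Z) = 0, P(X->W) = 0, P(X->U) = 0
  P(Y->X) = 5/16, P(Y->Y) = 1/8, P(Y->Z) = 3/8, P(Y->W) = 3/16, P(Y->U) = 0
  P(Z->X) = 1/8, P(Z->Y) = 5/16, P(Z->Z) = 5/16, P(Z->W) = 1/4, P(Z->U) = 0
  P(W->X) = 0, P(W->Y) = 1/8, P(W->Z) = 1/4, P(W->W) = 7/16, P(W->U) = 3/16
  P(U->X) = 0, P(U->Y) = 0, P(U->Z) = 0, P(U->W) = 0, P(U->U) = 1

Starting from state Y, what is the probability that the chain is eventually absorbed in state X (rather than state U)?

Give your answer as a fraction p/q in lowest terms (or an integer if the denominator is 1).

Answer: 547/718

Derivation:
Let a_i = P(absorbed in X | start in state i).
Boundary conditions: a_X = 1, a_U = 0.
For each transient state i, a_i = sum_j P(i->j) * a_j:
  a_Y = 5/16*a_X + 1/8*a_Y + 3/8*a_Z + 3/16*a_W + 0*a_U
  a_Z = 1/8*a_X + 5/16*a_Y + 5/16*a_Z + 1/4*a_W + 0*a_U
  a_W = 0*a_X + 1/8*a_Y + 1/4*a_Z + 7/16*a_W + 3/16*a_U

Substituting a_X = 1 and a_U = 0, rearrange to (I - Q) a = r where r[i] = P(i -> X):
  [7/8, -3/8, -3/16] . (a_Y, a_Z, a_W) = 5/16
  [-5/16, 11/16, -1/4] . (a_Y, a_Z, a_W) = 1/8
  [-1/8, -1/4, 9/16] . (a_Y, a_Z, a_W) = 0

Solving yields:
  a_Y = 547/718
  a_Z = 505/718
  a_W = 173/359

Starting state is Y, so the absorption probability is a_Y = 547/718.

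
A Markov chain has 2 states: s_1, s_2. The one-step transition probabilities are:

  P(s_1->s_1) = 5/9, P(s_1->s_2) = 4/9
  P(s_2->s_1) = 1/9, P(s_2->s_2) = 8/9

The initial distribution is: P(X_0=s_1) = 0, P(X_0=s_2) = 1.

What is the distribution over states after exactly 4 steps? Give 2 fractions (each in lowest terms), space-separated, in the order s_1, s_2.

Propagating the distribution step by step (d_{t+1} = d_t * P):
d_0 = (s_1=0, s_2=1)
  d_1[s_1] = 0*5/9 + 1*1/9 = 1/9
  d_1[s_2] = 0*4/9 + 1*8/9 = 8/9
d_1 = (s_1=1/9, s_2=8/9)
  d_2[s_1] = 1/9*5/9 + 8/9*1/9 = 13/81
  d_2[s_2] = 1/9*4/9 + 8/9*8/9 = 68/81
d_2 = (s_1=13/81, s_2=68/81)
  d_3[s_1] = 13/81*5/9 + 68/81*1/9 = 133/729
  d_3[s_2] = 13/81*4/9 + 68/81*8/9 = 596/729
d_3 = (s_1=133/729, s_2=596/729)
  d_4[s_1] = 133/729*5/9 + 596/729*1/9 = 1261/6561
  d_4[s_2] = 133/729*4/9 + 596/729*8/9 = 5300/6561
d_4 = (s_1=1261/6561, s_2=5300/6561)

Answer: 1261/6561 5300/6561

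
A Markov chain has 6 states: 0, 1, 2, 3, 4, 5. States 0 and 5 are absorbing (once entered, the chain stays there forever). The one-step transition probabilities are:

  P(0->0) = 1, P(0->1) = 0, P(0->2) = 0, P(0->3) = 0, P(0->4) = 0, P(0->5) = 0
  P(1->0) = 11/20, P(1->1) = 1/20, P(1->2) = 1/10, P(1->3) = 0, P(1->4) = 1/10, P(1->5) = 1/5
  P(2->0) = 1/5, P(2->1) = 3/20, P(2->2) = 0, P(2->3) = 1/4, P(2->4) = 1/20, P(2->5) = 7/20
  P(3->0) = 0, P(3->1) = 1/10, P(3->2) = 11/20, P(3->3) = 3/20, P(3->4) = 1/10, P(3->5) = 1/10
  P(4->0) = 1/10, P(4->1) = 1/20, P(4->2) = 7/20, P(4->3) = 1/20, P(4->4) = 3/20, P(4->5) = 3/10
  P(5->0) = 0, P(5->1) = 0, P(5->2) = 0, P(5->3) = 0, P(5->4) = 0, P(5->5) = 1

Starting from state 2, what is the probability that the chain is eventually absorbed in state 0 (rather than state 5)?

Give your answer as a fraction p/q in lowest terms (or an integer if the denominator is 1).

Let a_i = P(absorbed in 0 | start in state i).
Boundary conditions: a_0 = 1, a_5 = 0.
For each transient state i, a_i = sum_j P(i->j) * a_j:
  a_1 = 11/20*a_0 + 1/20*a_1 + 1/10*a_2 + 0*a_3 + 1/10*a_4 + 1/5*a_5
  a_2 = 1/5*a_0 + 3/20*a_1 + 0*a_2 + 1/4*a_3 + 1/20*a_4 + 7/20*a_5
  a_3 = 0*a_0 + 1/10*a_1 + 11/20*a_2 + 3/20*a_3 + 1/10*a_4 + 1/10*a_5
  a_4 = 1/10*a_0 + 1/20*a_1 + 7/20*a_2 + 1/20*a_3 + 3/20*a_4 + 3/10*a_5

Substituting a_0 = 1 and a_5 = 0, rearrange to (I - Q) a = r where r[i] = P(i -> 0):
  [19/20, -1/10, 0, -1/10] . (a_1, a_2, a_3, a_4) = 11/20
  [-3/20, 1, -1/4, -1/20] . (a_1, a_2, a_3, a_4) = 1/5
  [-1/10, -11/20, 17/20, -1/10] . (a_1, a_2, a_3, a_4) = 0
  [-1/20, -7/20, -1/20, 17/20] . (a_1, a_2, a_3, a_4) = 1/10

Solving yields:
  a_1 = 18413/27935
  a_2 = 2306/5587
  a_3 = 10774/27935
  a_4 = 9751/27935

Starting state is 2, so the absorption probability is a_2 = 2306/5587.

Answer: 2306/5587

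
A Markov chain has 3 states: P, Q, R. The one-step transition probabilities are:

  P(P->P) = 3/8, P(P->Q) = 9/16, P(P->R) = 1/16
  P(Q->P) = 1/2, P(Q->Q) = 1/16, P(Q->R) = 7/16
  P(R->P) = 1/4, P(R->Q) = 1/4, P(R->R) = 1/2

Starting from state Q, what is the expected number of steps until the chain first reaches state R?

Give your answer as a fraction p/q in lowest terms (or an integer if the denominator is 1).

Let h_i = expected steps to first reach R from state i.
Boundary: h_R = 0.
First-step equations for the other states:
  h_P = 1 + 3/8*h_P + 9/16*h_Q + 1/16*h_R
  h_Q = 1 + 1/2*h_P + 1/16*h_Q + 7/16*h_R

Substituting h_R = 0 and rearranging gives the linear system (I - Q) h = 1:
  [5/8, -9/16] . (h_P, h_Q) = 1
  [-1/2, 15/16] . (h_P, h_Q) = 1

Solving yields:
  h_P = 64/13
  h_Q = 48/13

Starting state is Q, so the expected hitting time is h_Q = 48/13.

Answer: 48/13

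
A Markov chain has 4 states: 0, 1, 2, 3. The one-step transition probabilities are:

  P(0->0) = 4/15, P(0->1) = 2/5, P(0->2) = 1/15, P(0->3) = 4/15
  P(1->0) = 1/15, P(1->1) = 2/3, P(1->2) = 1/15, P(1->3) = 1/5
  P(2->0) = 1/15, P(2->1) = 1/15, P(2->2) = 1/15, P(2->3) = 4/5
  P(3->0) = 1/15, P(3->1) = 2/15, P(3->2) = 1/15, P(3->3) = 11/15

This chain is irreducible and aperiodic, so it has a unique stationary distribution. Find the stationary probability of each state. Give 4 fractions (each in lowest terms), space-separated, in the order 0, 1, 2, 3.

The stationary distribution satisfies pi = pi * P, i.e.:
  pi_0 = 4/15*pi_0 + 1/15*pi_1 + 1/15*pi_2 + 1/15*pi_3
  pi_1 = 2/5*pi_0 + 2/3*pi_1 + 1/15*pi_2 + 2/15*pi_3
  pi_2 = 1/15*pi_0 + 1/15*pi_1 + 1/15*pi_2 + 1/15*pi_3
  pi_3 = 4/15*pi_0 + 1/5*pi_1 + 4/5*pi_2 + 11/15*pi_3
with normalization: pi_0 + pi_1 + pi_2 + pi_3 = 1.

Using the first 3 balance equations plus normalization, the linear system A*pi = b is:
  [-11/15, 1/15, 1/15, 1/15] . pi = 0
  [2/5, -1/3, 1/15, 2/15] . pi = 0
  [1/15, 1/15, -14/15, 1/15] . pi = 0
  [1, 1, 1, 1] . pi = 1

Solving yields:
  pi_0 = 1/12
  pi_1 = 34/105
  pi_2 = 1/15
  pi_3 = 221/420

Verification (pi * P):
  1/12*4/15 + 34/105*1/15 + 1/15*1/15 + 221/420*1/15 = 1/12 = pi_0  (ok)
  1/12*2/5 + 34/105*2/3 + 1/15*1/15 + 221/420*2/15 = 34/105 = pi_1  (ok)
  1/12*1/15 + 34/105*1/15 + 1/15*1/15 + 221/420*1/15 = 1/15 = pi_2  (ok)
  1/12*4/15 + 34/105*1/5 + 1/15*4/5 + 221/420*11/15 = 221/420 = pi_3  (ok)

Answer: 1/12 34/105 1/15 221/420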